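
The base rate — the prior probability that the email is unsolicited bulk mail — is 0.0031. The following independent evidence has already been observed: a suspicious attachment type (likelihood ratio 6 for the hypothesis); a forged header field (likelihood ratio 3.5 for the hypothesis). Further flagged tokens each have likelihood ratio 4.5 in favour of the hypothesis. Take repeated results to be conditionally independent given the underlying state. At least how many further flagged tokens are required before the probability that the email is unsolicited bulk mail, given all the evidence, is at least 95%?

4

Prior odds = 0.0031/0.9969 = 31/9969.
Combined Bayes factor of the evidence already in hand = 6 × 3.5 = 21.
Odds after that evidence = (31/9969) × 21 = 217/3323.
Target odds = 0.95/0.05 = 19.
Need 4.5ⁿ ≥ 19 ÷ (217/3323) = 63137/217.
4.5³ = 91.125 falls short of 63137/217 but 4.5⁴ = 410.0625 reaches it, so n = 4.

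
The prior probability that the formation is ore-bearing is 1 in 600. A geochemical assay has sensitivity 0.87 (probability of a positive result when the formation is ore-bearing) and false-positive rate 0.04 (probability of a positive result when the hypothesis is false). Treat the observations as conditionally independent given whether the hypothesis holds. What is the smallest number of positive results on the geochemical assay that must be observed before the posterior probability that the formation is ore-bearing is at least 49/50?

4

Prior odds = (1/600)/(599/600) = 1/599.
Likelihood ratio of a positive result = 0.87/0.04 = 21.75.
Target odds: 0.98 ÷ 0.02 = 49.
Require 21.75ⁿ ≥ 49 ÷ (1/599) = 29351.
21.75³ = 658503/64 falls short of 29351 but 21.75⁴ = 57289761/256 reaches it, so n = 4.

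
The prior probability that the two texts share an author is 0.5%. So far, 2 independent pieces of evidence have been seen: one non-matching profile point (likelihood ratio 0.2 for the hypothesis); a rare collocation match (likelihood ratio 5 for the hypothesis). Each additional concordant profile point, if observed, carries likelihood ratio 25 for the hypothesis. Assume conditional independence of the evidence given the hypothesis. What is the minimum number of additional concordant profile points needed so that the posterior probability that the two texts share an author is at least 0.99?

4

Prior odds = 0.005/0.995 = 1/199.
Combined Bayes factor of the evidence already in hand = 0.2 × 5 = 1.
Odds after that evidence = (1/199) × 1 = 1/199.
Target odds = 0.99/0.01 = 99.
Need 25ⁿ ≥ 99 ÷ (1/199) = 19701.
25³ = 15625 falls short of 19701 but 25⁴ = 390625 reaches it, so n = 4.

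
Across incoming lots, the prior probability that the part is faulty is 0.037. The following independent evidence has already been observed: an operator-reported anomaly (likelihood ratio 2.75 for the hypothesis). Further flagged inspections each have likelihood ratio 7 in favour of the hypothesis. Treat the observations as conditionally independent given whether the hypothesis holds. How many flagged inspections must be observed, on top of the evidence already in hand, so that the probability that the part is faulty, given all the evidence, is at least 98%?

4

Prior odds = 0.037/0.963 = 37/963.
Bayes factor of the evidence already in hand = 2.75.
Odds after that evidence = (37/963) × 2.75 = 407/3852.
Target odds = 0.98/0.02 = 49.
Need 7ⁿ ≥ 49 ÷ (407/3852) = 188748/407.
7³ = 343 falls short of 188748/407 but 7⁴ = 2401 reaches it, so n = 4.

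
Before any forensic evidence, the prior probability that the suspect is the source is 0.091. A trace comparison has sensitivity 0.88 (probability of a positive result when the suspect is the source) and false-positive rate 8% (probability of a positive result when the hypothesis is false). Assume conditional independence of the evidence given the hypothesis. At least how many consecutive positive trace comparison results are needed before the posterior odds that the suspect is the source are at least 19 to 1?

3

Prior odds: 0.091 ÷ 0.909 = 91/909.
Likelihood ratio of a positive result = 0.88/0.08 = 11.
Target odds = 19.
Require 11ⁿ ≥ 19 ÷ (91/909) = 17271/91.
11² = 121 falls short of 17271/91 but 11³ = 1331 reaches it, so n = 3.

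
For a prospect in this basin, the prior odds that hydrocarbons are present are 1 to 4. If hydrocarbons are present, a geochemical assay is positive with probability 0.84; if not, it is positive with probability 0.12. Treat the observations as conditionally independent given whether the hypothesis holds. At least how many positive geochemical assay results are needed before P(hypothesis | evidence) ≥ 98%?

Prior odds = 0.25.
Likelihood ratio of a positive = 0.84/0.12 = 7.
Target posterior odds = 0.98/0.02 = 49.
Need 0.25 × 7ⁿ ≥ 49, i.e. 7ⁿ ≥ 196.
7² = 49 falls short of 196 but 7³ = 343 reaches it, so n = 3.

3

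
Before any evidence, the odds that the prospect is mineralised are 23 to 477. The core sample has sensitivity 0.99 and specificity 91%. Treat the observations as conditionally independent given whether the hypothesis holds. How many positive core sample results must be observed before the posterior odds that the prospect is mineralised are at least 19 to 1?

3

Prior odds = 23/477.
False-positive rate = 1 − 0.91 = 0.09; likelihood ratio of a positive = 0.99/0.09 = 11.
Target odds = 19.
Require 11ⁿ ≥ 19 ÷ (23/477) = 9063/23.
11² = 121 falls short of 9063/23 but 11³ = 1331 reaches it, so n = 3.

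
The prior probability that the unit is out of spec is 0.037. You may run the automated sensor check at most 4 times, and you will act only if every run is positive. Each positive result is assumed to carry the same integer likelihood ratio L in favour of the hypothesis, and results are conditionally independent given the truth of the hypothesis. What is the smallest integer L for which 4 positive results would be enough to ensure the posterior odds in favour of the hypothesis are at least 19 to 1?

5

Prior odds = 0.037/0.963 = 37/963.
Target odds = 19.
Need L⁴ ≥ 19 ÷ (37/963) = 18297/37.
4⁴ = 256 < 18297/37 ≤ 625 = 5⁴, so L = 5.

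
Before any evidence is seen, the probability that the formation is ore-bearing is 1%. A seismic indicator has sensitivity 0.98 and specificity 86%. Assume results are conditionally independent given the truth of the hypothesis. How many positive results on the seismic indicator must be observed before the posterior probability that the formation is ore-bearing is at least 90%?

4

Prior odds: 0.01 ÷ 0.99 = 1/99.
False-positive rate = 1 − 0.86 = 0.14; likelihood ratio of a positive = 0.98/0.14 = 7.
Target odds: 0.9 ÷ 0.1 = 9.
Need (1/99) × 7ⁿ ≥ 9, i.e. 7ⁿ ≥ 891.
7³ = 343 falls short of 891 but 7⁴ = 2401 reaches it, so n = 4.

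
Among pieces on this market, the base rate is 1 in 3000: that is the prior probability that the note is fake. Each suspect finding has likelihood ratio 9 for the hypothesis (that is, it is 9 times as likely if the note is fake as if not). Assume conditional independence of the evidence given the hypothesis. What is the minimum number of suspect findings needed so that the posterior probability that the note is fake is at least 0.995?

Prior odds: (1/3000) ÷ (2999/3000) = 1/2999.
Likelihood ratio per suspect finding = 9.
Target odds: 0.995 ÷ 0.005 = 199.
Need (1/2999) × 9ⁿ ≥ 199, i.e. 9ⁿ ≥ 596801.
9⁶ = 531441 falls short of 596801 but 9⁷ = 4782969 reaches it, so n = 7.

7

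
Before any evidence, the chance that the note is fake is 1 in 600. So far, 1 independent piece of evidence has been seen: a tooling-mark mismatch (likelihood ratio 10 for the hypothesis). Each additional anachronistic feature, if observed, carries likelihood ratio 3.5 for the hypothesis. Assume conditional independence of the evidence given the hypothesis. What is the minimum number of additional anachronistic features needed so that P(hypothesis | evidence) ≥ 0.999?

Prior odds = (1/600)/(599/600) = 1/599.
Bayes factor of the evidence already in hand = 10.
Odds after that evidence = (1/599) × 10 = 10/599.
Target odds = 0.999/0.001 = 999.
Need 3.5ⁿ ≥ 999 ÷ (10/599) = 59840.1.
3.5⁸ = 5764801/256 falls short of 59840.1 but 3.5⁹ = 40353607/512 reaches it, so n = 9.

9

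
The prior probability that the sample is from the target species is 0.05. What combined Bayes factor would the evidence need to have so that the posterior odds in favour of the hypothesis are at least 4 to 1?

76

Prior odds = 0.05/0.95 = 1/19.
Target odds = 4.
Required Bayes factor = 4 ÷ (1/19) = 76.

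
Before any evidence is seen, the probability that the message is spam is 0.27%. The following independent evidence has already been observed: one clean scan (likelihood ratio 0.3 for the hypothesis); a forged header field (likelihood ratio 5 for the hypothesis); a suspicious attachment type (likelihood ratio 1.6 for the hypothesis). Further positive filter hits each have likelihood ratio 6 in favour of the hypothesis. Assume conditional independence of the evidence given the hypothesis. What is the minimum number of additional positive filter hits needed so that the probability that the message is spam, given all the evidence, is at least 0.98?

5

Prior odds = 0.0027/0.9973 = 27/9973.
Combined Bayes factor of the evidence already in hand = 0.3 × 5 × 1.6 = 2.4.
Odds after that evidence = (27/9973) × 2.4 = 324/49865.
Target odds = 0.98/0.02 = 49.
Need 6ⁿ ≥ 49 ÷ (324/49865) = 2443385/324.
6⁴ = 1296 falls short of 2443385/324 but 6⁵ = 7776 reaches it, so n = 5.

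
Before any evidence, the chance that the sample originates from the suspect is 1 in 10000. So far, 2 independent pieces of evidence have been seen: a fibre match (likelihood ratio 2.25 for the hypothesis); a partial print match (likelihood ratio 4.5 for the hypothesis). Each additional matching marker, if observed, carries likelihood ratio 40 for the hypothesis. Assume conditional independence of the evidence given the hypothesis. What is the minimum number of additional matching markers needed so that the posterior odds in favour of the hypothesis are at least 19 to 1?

Prior odds = 0.0001/0.9999 = 1/9999.
Combined Bayes factor of the evidence already in hand = 2.25 × 4.5 = 10.125.
Odds after that evidence = (1/9999) × 10.125 = 9/8888.
Target odds = 19.
Need 40ⁿ ≥ 19 ÷ (9/8888) = 168872/9.
40² = 1600 falls short of 168872/9 but 40³ = 64000 reaches it, so n = 3.

3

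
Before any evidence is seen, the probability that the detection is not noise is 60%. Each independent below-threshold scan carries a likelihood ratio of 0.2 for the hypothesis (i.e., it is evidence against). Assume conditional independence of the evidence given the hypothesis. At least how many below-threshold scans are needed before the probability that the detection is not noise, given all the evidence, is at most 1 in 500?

5

Prior odds: 0.6 ÷ 0.4 = 1.5.
Likelihood ratio per below-threshold scan = 0.2.
Target odds: 0.002 ÷ 0.998 = 1/499.
Require 0.2ⁿ ≤ 1/499 ÷ 1.5 = 2/1497.
0.2⁴ = 0.0016 is still above 2/1497 but 0.2⁵ = 0.00032 is at or below it, so n = 5.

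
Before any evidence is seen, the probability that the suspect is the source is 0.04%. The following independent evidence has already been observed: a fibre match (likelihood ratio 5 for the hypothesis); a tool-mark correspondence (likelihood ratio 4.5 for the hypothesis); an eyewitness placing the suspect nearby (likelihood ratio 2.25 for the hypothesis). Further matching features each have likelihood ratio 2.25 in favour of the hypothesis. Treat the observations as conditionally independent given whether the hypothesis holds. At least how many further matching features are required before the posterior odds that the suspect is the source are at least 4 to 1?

Prior odds = 0.0004/0.9996 = 1/2499.
Combined Bayes factor of the evidence already in hand = 5 × 4.5 × 2.25 = 50.625.
Odds after that evidence = (1/2499) × 50.625 = 135/6664.
Target odds = 4.
Need 2.25ⁿ ≥ 4 ÷ (135/6664) = 26656/135.
2.25⁶ = 531441/4096 falls short of 26656/135 but 2.25⁷ = 4782969/16384 reaches it, so n = 7.

7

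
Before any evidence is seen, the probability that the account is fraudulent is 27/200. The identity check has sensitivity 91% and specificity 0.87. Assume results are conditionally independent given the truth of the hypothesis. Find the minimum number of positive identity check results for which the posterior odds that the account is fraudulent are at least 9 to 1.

Prior odds: 0.135 ÷ 0.865 = 27/173.
False-positive rate = 1 − 0.87 = 0.13; likelihood ratio of a positive = 0.91/0.13 = 7.
Target odds = 9.
Require 7ⁿ ≥ 9 ÷ (27/173) = 173/3.
7² = 49 falls short of 173/3 but 7³ = 343 reaches it, so n = 3.

3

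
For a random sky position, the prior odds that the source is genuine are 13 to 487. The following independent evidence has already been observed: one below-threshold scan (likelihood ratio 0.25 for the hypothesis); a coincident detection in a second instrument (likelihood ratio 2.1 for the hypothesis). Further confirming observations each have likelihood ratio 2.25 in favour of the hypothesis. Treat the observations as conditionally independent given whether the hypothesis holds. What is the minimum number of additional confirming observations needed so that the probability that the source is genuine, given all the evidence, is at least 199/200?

12

Prior odds = 13/487.
Combined Bayes factor of the evidence already in hand = 0.25 × 2.1 = 0.525.
Odds after that evidence = (13/487) × 0.525 = 273/19480.
Target odds = 0.995/0.005 = 199.
Need 2.25ⁿ ≥ 199 ÷ (273/19480) = 3876520/273.
2.25¹¹ ≈7481.83 falls short of 3876520/273 but 2.25¹² ≈16834.1 reaches it, so n = 12.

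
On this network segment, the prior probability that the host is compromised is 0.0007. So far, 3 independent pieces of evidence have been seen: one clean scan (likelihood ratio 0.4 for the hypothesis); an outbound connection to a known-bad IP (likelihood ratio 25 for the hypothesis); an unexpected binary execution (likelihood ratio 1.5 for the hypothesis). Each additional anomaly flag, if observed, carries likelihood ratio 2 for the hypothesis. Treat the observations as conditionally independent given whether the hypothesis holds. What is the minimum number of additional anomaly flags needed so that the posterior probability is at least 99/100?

Prior odds = 0.0007/0.9993 = 7/9993.
Combined Bayes factor of the evidence already in hand = 0.4 × 25 × 1.5 = 15.
Odds after that evidence = (7/9993) × 15 = 35/3331.
Target odds = 0.99/0.01 = 99.
Need 2ⁿ ≥ 99 ÷ (35/3331) = 329769/35.
2¹³ = 8192 falls short of 329769/35 but 2¹⁴ = 16384 reaches it, so n = 14.

14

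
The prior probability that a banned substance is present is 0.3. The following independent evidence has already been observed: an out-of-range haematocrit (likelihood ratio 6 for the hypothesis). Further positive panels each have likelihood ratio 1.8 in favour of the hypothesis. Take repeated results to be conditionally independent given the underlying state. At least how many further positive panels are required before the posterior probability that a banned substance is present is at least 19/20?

4

Prior odds = 0.3/0.7 = 3/7.
Bayes factor of the evidence already in hand = 6.
Odds after that evidence = (3/7) × 6 = 18/7.
Target odds = 0.95/0.05 = 19.
Need 1.8ⁿ ≥ 19 ÷ (18/7) = 133/18.
1.8³ = 5.832 falls short of 133/18 but 1.8⁴ = 10.4976 reaches it, so n = 4.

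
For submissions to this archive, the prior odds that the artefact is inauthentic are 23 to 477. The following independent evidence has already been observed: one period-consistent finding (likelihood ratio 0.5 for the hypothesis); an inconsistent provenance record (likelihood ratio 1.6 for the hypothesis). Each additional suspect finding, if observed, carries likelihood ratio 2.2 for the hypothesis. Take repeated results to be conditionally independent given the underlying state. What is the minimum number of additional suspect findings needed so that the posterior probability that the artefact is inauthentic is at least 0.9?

Prior odds = 23/477.
Combined Bayes factor of the evidence already in hand = 0.5 × 1.6 = 0.8.
Odds after that evidence = (23/477) × 0.8 = 92/2385.
Target odds = 0.9/0.1 = 9.
Need 2.2ⁿ ≥ 9 ÷ (92/2385) = 21465/92.
2.2⁶ = 1771561/15625 falls short of 21465/92 but 2.2⁷ = 19487171/78125 reaches it, so n = 7.

7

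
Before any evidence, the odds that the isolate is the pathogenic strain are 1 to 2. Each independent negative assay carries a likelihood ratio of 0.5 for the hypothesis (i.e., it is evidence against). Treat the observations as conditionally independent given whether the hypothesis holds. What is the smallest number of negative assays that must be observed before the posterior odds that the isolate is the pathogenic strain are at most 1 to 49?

5

Prior odds = 0.5.
Likelihood ratio per negative assay = 0.5.
Target odds = 1/49.
Need 0.5 × 0.5ⁿ ≤ 1/49, i.e. 0.5ⁿ ≤ 2/49.
0.5⁴ = 0.0625 is still above 2/49 but 0.5⁵ = 0.03125 is at or below it, so n = 5.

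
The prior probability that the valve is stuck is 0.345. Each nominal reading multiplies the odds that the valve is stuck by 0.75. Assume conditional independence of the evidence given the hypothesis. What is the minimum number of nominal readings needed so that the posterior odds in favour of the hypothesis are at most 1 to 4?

3

Prior odds: 0.345 ÷ 0.655 = 69/131.
Likelihood ratio per nominal reading = 0.75.
Target odds = 0.25.
Require 0.75ⁿ ≤ 0.25 ÷ (69/131) = 131/276.
0.75² = 0.5625 is still above 131/276 but 0.75³ = 0.421875 is at or below it, so n = 3.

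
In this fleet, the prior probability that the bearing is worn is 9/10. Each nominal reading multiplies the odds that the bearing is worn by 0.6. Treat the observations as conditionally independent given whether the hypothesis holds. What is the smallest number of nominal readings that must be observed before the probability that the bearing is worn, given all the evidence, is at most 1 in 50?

12

Prior odds = 0.9/0.1 = 9.
Likelihood ratio per nominal reading = 0.6.
Target posterior odds = 0.02/0.98 = 1/49.
Need 9 × 0.6ⁿ ≤ 1/49, i.e. 0.6ⁿ ≤ 1/441.
0.6¹¹ = 177147/48828125 is still above 1/441 but 0.6¹² = 531441/244140625 is at or below it, so n = 12.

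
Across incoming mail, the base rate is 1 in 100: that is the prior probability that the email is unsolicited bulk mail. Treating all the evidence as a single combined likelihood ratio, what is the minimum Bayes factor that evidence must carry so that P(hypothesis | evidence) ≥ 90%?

891

Prior odds = 0.01/0.99 = 1/99.
Target odds = 0.9/0.1 = 9.
Required Bayes factor = 9 ÷ (1/99) = 891.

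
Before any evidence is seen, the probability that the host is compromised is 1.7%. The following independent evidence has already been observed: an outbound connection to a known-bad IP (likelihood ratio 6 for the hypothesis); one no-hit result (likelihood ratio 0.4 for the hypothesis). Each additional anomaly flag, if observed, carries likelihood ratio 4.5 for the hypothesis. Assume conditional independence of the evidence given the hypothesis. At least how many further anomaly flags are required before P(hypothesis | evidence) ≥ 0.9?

Prior odds = 0.017/0.983 = 17/983.
Combined Bayes factor of the evidence already in hand = 6 × 0.4 = 2.4.
Odds after that evidence = (17/983) × 2.4 = 204/4915.
Target odds = 0.9/0.1 = 9.
Need 4.5ⁿ ≥ 9 ÷ (204/4915) = 14745/68.
4.5³ = 91.125 falls short of 14745/68 but 4.5⁴ = 410.0625 reaches it, so n = 4.

4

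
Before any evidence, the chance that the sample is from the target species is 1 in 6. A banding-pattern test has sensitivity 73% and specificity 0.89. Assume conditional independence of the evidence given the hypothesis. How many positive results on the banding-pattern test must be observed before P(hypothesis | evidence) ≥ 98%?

3

Prior odds = (1/6)/(5/6) = 0.2.
False-positive rate = 1 − 0.89 = 0.11; likelihood ratio of a positive = 0.73/0.11 = 73/11.
Target posterior odds = 0.98/0.02 = 49.
Require (73/11)ⁿ ≥ 49 ÷ 0.2 = 245.
(73/11)² = 5329/121 falls short of 245 but (73/11)³ = 389017/1331 reaches it, so n = 3.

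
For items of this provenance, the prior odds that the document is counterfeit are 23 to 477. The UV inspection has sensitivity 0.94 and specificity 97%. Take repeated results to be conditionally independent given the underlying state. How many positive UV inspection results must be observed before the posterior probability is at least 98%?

Prior odds = 23/477.
False-positive rate = 1 − 0.97 = 0.03; likelihood ratio of a positive = 0.94/0.03 = 94/3.
Target posterior odds = 0.98/0.02 = 49.
Require (94/3)ⁿ ≥ 49 ÷ (23/477) = 23373/23.
(94/3)² = 8836/9 falls short of 23373/23 but (94/3)³ = 830584/27 reaches it, so n = 3.

3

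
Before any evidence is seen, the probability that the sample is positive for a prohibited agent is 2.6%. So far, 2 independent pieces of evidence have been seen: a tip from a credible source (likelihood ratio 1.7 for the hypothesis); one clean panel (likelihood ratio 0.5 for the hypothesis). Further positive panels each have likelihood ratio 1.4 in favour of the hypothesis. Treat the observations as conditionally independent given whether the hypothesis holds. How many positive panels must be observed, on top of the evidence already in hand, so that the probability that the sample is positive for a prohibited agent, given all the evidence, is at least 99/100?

25

Prior odds = 0.026/0.974 = 13/487.
Combined Bayes factor of the evidence already in hand = 1.7 × 0.5 = 0.85.
Odds after that evidence = (13/487) × 0.85 = 221/9740.
Target odds = 0.99/0.01 = 99.
Need 1.4ⁿ ≥ 99 ÷ (221/9740) = 964260/221.
1.4²⁴ ≈3214.2 falls short of 964260/221 but 1.4²⁵ ≈4499.88 reaches it, so n = 25.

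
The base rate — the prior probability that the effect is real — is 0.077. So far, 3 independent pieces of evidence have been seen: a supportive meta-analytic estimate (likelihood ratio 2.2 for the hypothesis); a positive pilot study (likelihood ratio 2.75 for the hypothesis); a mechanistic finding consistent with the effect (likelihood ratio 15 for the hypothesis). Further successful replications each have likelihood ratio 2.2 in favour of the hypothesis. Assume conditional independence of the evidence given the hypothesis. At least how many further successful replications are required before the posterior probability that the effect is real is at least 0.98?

Prior odds = 0.077/0.923 = 77/923.
Combined Bayes factor of the evidence already in hand = 2.2 × 2.75 × 15 = 90.75.
Odds after that evidence = (77/923) × 90.75 = 27951/3692.
Target odds = 0.98/0.02 = 49.
Need 2.2ⁿ ≥ 49 ÷ (27951/3692) = 25844/3993.
2.2² = 4.84 falls short of 25844/3993 but 2.2³ = 10.648 reaches it, so n = 3.

3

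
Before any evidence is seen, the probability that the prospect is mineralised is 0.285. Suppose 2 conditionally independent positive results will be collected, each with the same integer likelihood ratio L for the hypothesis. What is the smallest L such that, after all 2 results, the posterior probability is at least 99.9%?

51

Prior odds = 0.285/0.715 = 57/143.
Target odds = 0.999/0.001 = 999.
Need L² ≥ 999 ÷ (57/143) = 47619/19.
50² = 2500 < 47619/19 ≤ 2601 = 51², so L = 51.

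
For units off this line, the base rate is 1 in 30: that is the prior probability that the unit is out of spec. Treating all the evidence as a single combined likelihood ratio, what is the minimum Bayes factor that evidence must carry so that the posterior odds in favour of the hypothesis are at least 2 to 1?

58

Prior odds = (1/30)/(29/30) = 1/29.
Target odds = 2.
Required Bayes factor = 2 ÷ (1/29) = 58.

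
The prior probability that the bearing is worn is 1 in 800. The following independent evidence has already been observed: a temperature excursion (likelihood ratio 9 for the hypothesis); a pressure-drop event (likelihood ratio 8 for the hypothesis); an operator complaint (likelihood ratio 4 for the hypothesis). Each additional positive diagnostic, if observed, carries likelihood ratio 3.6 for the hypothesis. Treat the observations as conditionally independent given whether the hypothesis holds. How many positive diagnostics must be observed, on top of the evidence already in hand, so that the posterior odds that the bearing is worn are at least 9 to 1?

Prior odds = 0.00125/0.99875 = 1/799.
Combined Bayes factor of the evidence already in hand = 9 × 8 × 4 = 288.
Odds after that evidence = (1/799) × 288 = 288/799.
Target odds = 9.
Need 3.6ⁿ ≥ 9 ÷ (288/799) = 24.96875.
3.6² = 12.96 falls short of 24.96875 but 3.6³ = 46.656 reaches it, so n = 3.

3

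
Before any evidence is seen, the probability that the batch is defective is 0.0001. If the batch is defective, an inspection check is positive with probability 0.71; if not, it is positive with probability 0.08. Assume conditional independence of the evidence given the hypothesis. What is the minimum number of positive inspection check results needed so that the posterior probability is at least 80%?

Prior odds = 0.0001/0.9999 = 1/9999.
Likelihood ratio of a positive = 0.71/0.08 = 8.875.
Target posterior odds = 0.8/0.2 = 4.
Need (1/9999) × 8.875ⁿ ≥ 4, i.e. 8.875ⁿ ≥ 39996.
8.875⁴ = 25411681/4096 falls short of 39996 but 8.875⁵ ≈55060.7 reaches it, so n = 5.

5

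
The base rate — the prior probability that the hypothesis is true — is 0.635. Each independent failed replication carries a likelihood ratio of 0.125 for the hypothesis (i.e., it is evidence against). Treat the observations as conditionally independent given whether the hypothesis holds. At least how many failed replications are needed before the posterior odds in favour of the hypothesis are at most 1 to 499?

Prior odds = 0.635/0.365 = 127/73.
Likelihood ratio per failed replication = 0.125.
Target odds = 1/499.
Need (127/73) × 0.125ⁿ ≤ 1/499, i.e. 0.125ⁿ ≤ 73/63373.
0.125³ = 0.001953125 is still above 73/63373 but 0.125⁴ = 1/4096 is at or below it, so n = 4.

4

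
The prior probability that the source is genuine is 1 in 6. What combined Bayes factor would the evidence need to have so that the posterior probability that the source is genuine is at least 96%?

120

Prior odds = (1/6)/(5/6) = 0.2.
Target odds = 0.96/0.04 = 24.
Required Bayes factor = 24 ÷ 0.2 = 120.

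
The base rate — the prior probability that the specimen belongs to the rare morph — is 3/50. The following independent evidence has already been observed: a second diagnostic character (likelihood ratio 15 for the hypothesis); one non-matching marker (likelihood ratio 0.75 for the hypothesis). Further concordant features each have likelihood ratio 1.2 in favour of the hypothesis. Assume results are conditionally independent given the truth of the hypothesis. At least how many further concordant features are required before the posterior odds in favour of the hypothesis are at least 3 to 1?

8

Prior odds = 0.06/0.94 = 3/47.
Combined Bayes factor of the evidence already in hand = 15 × 0.75 = 11.25.
Odds after that evidence = (3/47) × 11.25 = 135/188.
Target odds = 3.
Need 1.2ⁿ ≥ 3 ÷ (135/188) = 188/45.
1.2⁷ = 279936/78125 falls short of 188/45 but 1.2⁸ = 1679616/390625 reaches it, so n = 8.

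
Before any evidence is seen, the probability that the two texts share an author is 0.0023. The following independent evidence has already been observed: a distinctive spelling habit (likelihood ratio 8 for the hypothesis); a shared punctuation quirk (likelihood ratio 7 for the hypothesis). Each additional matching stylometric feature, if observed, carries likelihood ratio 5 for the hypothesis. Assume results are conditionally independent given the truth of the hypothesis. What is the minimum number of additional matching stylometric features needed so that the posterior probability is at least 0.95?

4

Prior odds = 0.0023/0.9977 = 23/9977.
Combined Bayes factor of the evidence already in hand = 8 × 7 = 56.
Odds after that evidence = (23/9977) × 56 = 1288/9977.
Target odds = 0.95/0.05 = 19.
Need 5ⁿ ≥ 19 ÷ (1288/9977) = 189563/1288.
5³ = 125 falls short of 189563/1288 but 5⁴ = 625 reaches it, so n = 4.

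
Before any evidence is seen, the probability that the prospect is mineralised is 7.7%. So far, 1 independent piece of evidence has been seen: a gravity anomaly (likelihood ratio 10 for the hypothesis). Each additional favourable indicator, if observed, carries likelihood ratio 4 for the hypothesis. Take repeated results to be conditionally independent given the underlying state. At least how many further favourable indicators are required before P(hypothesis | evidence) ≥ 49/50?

Prior odds = 0.077/0.923 = 77/923.
Bayes factor of the evidence already in hand = 10.
Odds after that evidence = (77/923) × 10 = 770/923.
Target odds = 0.98/0.02 = 49.
Need 4ⁿ ≥ 49 ÷ (770/923) = 6461/110.
4² = 16 falls short of 6461/110 but 4³ = 64 reaches it, so n = 3.

3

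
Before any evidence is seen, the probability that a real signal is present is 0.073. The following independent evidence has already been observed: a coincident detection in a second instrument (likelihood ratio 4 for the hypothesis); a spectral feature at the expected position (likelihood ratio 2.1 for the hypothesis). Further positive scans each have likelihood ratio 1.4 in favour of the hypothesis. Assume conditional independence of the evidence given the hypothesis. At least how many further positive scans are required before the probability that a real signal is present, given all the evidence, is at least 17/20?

7

Prior odds = 0.073/0.927 = 73/927.
Combined Bayes factor of the evidence already in hand = 4 × 2.1 = 8.4.
Odds after that evidence = (73/927) × 8.4 = 1022/1545.
Target odds = 0.85/0.15 = 17/3.
Need 1.4ⁿ ≥ 17/3 ÷ (1022/1545) = 8755/1022.
1.4⁶ = 117649/15625 falls short of 8755/1022 but 1.4⁷ = 823543/78125 reaches it, so n = 7.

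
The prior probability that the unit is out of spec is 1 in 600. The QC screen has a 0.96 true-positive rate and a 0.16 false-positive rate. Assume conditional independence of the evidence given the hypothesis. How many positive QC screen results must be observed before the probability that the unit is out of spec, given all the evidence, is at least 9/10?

5

Prior odds = (1/600)/(599/600) = 1/599.
Likelihood ratio of a positive result = 0.96/0.16 = 6.
Target posterior odds = 0.9/0.1 = 9.
Need (1/599) × 6ⁿ ≥ 9, i.e. 6ⁿ ≥ 5391.
6⁴ = 1296 falls short of 5391 but 6⁵ = 7776 reaches it, so n = 5.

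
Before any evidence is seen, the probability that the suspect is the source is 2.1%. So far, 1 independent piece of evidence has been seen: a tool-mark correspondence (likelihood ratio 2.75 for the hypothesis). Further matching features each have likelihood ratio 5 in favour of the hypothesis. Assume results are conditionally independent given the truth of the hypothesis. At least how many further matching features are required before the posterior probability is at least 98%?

5

Prior odds = 0.021/0.979 = 21/979.
Bayes factor of the evidence already in hand = 2.75.
Odds after that evidence = (21/979) × 2.75 = 21/356.
Target odds = 0.98/0.02 = 49.
Need 5ⁿ ≥ 49 ÷ (21/356) = 2492/3.
5⁴ = 625 falls short of 2492/3 but 5⁵ = 3125 reaches it, so n = 5.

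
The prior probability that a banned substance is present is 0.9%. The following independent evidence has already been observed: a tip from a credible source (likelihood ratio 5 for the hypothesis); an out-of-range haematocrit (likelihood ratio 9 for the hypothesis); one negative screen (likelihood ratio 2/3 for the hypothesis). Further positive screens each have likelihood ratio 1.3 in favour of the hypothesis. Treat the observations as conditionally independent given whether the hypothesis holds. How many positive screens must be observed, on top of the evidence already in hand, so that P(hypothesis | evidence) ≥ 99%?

Prior odds = 0.009/0.991 = 9/991.
Combined Bayes factor of the evidence already in hand = 5 × 9 × (2/3) = 30.
Odds after that evidence = (9/991) × 30 = 270/991.
Target odds = 0.99/0.01 = 99.
Need 1.3ⁿ ≥ 99 ÷ (270/991) = 10901/30.
1.3²² ≈321.184 falls short of 10901/30 but 1.3²³ ≈417.539 reaches it, so n = 23.

23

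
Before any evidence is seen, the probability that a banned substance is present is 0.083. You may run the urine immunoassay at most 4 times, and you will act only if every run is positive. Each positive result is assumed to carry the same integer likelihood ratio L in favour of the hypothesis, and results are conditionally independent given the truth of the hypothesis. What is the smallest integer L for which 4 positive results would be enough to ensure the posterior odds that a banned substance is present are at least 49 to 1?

5

Prior odds = 0.083/0.917 = 83/917.
Target odds = 49.
Need L⁴ ≥ 49 ÷ (83/917) = 44933/83.
4⁴ = 256 < 44933/83 ≤ 625 = 5⁴, so L = 5.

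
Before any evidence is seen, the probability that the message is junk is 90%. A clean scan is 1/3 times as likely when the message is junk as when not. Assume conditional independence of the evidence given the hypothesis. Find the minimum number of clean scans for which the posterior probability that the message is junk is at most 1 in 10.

4

Prior odds: 0.9 ÷ 0.1 = 9.
Likelihood ratio per clean scan = 1/3.
Target posterior odds = 0.1/0.9 = 1/9.
Need 9 × (1/3)ⁿ ≤ 1/9, i.e. (1/3)ⁿ ≤ 1/81.
(1/3)³ = 1/27 is still above 1/81 but (1/3)⁴ = 1/81 is at or below it, so n = 4.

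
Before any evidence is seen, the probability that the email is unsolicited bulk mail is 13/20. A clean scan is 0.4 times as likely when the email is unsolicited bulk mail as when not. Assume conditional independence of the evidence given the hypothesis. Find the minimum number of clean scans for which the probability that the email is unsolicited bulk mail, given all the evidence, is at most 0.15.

3

Prior odds = 0.65/0.35 = 13/7.
Likelihood ratio per clean scan = 0.4.
Target posterior odds = 0.15/0.85 = 3/17.
Need (13/7) × 0.4ⁿ ≤ 3/17, i.e. 0.4ⁿ ≤ 21/221.
0.4² = 0.16 is still above 21/221 but 0.4³ = 0.064 is at or below it, so n = 3.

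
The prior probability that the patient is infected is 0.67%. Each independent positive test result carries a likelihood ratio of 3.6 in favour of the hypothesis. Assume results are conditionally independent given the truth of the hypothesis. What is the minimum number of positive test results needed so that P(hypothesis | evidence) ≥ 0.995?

Prior odds = 0.0067/0.9933 = 67/9933.
Likelihood ratio per positive test result = 3.6.
Target posterior odds = 0.995/0.005 = 199.
Need (67/9933) × 3.6ⁿ ≥ 199, i.e. 3.6ⁿ ≥ 1976667/67.
3.6⁸ ≈28211.1 falls short of 1976667/67 but 3.6⁹ ≈101560 reaches it, so n = 9.

9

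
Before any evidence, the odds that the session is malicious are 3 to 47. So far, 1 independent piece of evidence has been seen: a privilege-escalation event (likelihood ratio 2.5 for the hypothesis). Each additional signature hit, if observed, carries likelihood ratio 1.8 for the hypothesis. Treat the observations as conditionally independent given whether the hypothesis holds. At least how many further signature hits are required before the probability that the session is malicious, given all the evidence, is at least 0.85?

7

Prior odds = 3/47.
Bayes factor of the evidence already in hand = 2.5.
Odds after that evidence = (3/47) × 2.5 = 15/94.
Target odds = 0.85/0.15 = 17/3.
Need 1.8ⁿ ≥ 17/3 ÷ (15/94) = 1598/45.
1.8⁶ = 531441/15625 falls short of 1598/45 but 1.8⁷ = 4782969/78125 reaches it, so n = 7.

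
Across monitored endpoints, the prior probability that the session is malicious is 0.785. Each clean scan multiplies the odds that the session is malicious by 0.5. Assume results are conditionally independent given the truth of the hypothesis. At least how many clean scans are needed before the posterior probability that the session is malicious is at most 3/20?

Prior odds = 0.785/0.215 = 157/43.
Likelihood ratio per clean scan = 0.5.
Target posterior odds = 0.15/0.85 = 3/17.
Require 0.5ⁿ ≤ 3/17 ÷ (157/43) = 129/2669.
0.5⁴ = 0.0625 is still above 129/2669 but 0.5⁵ = 0.03125 is at or below it, so n = 5.

5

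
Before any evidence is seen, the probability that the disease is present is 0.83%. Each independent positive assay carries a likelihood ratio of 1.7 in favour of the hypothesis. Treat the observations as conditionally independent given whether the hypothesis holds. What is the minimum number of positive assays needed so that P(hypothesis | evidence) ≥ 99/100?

Prior odds: 0.0083 ÷ 0.9917 = 83/9917.
Likelihood ratio per positive assay = 1.7.
Target odds: 0.99 ÷ 0.01 = 99.
Need (83/9917) × 1.7ⁿ ≥ 99, i.e. 1.7ⁿ ≥ 981783/83.
1.7¹⁷ ≈8272.4 falls short of 981783/83 but 1.7¹⁸ ≈14063.1 reaches it, so n = 18.

18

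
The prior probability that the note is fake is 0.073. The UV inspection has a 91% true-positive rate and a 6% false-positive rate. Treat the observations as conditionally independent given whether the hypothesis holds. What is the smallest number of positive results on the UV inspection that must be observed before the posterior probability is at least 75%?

Prior odds = 0.073/0.927 = 73/927.
Likelihood ratio of a positive result = 0.91/0.06 = 91/6.
Target odds: 0.75 ÷ 0.25 = 3.
Need (73/927) × (91/6)ⁿ ≥ 3, i.e. (91/6)ⁿ ≥ 2781/73.
(91/6)¹ = 91/6 falls short of 2781/73 but (91/6)² = 8281/36 reaches it, so n = 2.

2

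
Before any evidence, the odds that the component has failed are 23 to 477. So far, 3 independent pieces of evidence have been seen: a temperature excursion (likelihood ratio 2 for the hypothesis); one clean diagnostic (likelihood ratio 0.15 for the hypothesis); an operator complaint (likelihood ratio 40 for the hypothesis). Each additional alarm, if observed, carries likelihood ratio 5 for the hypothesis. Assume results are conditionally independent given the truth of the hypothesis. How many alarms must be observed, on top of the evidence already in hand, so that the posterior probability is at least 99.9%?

5

Prior odds = 23/477.
Combined Bayes factor of the evidence already in hand = 2 × 0.15 × 40 = 12.
Odds after that evidence = (23/477) × 12 = 92/159.
Target odds = 0.999/0.001 = 999.
Need 5ⁿ ≥ 999 ÷ (92/159) = 158841/92.
5⁴ = 625 falls short of 158841/92 but 5⁵ = 3125 reaches it, so n = 5.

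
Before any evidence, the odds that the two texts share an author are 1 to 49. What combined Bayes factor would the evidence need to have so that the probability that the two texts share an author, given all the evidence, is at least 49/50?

2401

Prior odds = 1/49.
Target odds = 0.98/0.02 = 49.
Required Bayes factor = 49 ÷ (1/49) = 2401.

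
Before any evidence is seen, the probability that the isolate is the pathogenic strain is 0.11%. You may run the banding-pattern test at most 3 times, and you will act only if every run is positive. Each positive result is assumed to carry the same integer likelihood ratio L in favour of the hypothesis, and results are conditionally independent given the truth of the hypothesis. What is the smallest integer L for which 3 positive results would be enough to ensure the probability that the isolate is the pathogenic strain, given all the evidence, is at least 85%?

Prior odds = 0.0011/0.9989 = 11/9989.
Target odds = 0.85/0.15 = 17/3.
Need L³ ≥ 17/3 ÷ (11/9989) = 169813/33.
17³ = 4913 < 169813/33 ≤ 5832 = 18³, so L = 18.

18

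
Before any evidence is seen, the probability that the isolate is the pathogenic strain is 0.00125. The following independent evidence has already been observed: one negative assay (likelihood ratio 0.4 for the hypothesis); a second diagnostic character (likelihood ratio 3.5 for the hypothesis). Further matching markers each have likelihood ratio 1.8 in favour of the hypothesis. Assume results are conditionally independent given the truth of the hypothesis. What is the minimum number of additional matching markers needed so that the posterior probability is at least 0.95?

16

Prior odds = 0.00125/0.99875 = 1/799.
Combined Bayes factor of the evidence already in hand = 0.4 × 3.5 = 1.4.
Odds after that evidence = (1/799) × 1.4 = 7/3995.
Target odds = 0.95/0.05 = 19.
Need 1.8ⁿ ≥ 19 ÷ (7/3995) = 75905/7.
1.8¹⁵ ≈6746.64 falls short of 75905/7 but 1.8¹⁶ ≈12144 reaches it, so n = 16.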